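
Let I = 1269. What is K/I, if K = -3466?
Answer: -3466/1269 ≈ -2.7313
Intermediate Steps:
K/I = -3466/1269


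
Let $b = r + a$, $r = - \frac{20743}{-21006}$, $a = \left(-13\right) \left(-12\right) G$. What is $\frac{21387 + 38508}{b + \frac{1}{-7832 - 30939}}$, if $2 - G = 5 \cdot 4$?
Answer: $- \frac{48779903079270}{2286097335961} \approx -21.338$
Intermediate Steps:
$G = -18$ ($G = 2 - 5 \cdot 4 = 2 - 20 = -18$)
$a = -2808$ ($a = \left(-13\right) \left(-12\right) \left(-18\right) = 156 \left(-18\right) = -2808$)
$r = \frac{20743}{21006}$ ($r = \left(-20743\right) \left(- \frac{1}{21006}\right) = \frac{20743}{21006} \approx 0.98748$)
$b = - \frac{58964105}{21006}$ ($b = \frac{20743}{21006} - 2808 = - \frac{58964105}{21006} \approx -2807.0$)
$\frac{21387 + 38508}{b + \frac{1}{-7832 - 30939}} = \frac{21387 + 38508}{- \frac{58964105}{21006} + \frac{1}{-7832 - 30939}} = \frac{59895}{- \frac{58964105}{21006} + \frac{1}{-38771}} = \frac{59895}{- \frac{58964105}{21006} - \frac{1}{38771}} = \frac{59895}{- \frac{2286097335961}{814423626}} = 59895 \left(- \frac{814423626}{2286097335961}\right) = - \frac{48779903079270}{2286097335961}$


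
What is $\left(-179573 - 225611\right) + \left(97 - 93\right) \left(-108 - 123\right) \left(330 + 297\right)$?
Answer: $-984532$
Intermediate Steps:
$\left(-179573 - 225611\right) + \left(97 - 93\right) \left(-108 - 123\right) \left(330 + 297\right) = -405184 + 4 \left(-231\right) 627 = -405184 - 579348 = -984532$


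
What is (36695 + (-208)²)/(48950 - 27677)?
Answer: 26653/7091 ≈ 3.7587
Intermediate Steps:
(36695 + (-208)²)/(48950 - 27677) = (36695 + 43264)/21273 = 79959*(1/21273) = 26653/7091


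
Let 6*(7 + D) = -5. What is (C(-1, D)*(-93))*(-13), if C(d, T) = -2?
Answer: -2418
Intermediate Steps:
D = -47/6 (D = -7 + (⅙)*(-5) = -7 - ⅚ = -47/6 ≈ -7.8333)
(C(-1, D)*(-93))*(-13) = -2*(-93)*(-13) = 186*(-13) = -2418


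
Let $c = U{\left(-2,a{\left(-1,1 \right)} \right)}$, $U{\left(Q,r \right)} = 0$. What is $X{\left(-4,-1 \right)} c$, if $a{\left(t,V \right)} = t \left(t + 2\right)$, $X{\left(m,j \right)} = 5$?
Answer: $0$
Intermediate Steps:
$a{\left(t,V \right)} = t \left(2 + t\right)$
$c = 0$
$X{\left(-4,-1 \right)} c = 5 \cdot 0 = 0$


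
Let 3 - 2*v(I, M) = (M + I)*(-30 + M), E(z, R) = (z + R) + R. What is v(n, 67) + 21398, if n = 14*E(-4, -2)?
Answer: 22232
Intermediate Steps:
E(z, R) = z + 2*R (E(z, R) = (R + z) + R = z + 2*R)
n = -112 (n = 14*(-4 + 2*(-2)) = 14*(-4 - 4) = 14*(-8) = -112)
v(I, M) = 3/2 - (-30 + M)*(I + M)/2 (v(I, M) = 3/2 - (M + I)*(-30 + M)/2 = 3/2 - (I + M)*(-30 + M)/2 = 3/2 - (-30 + M)*(I + M)/2)
v(n, 67) + 21398 = (3/2 + 15*(-112) + 15*67 - 1/2*67**2 - 1/2*(-112)*67) + 21398 = (3/2 - 1680 + 1005 - 1/2*4489 + 3752) + 21398 = (3/2 - 1680 + 1005 - 4489/2 + 3752) + 21398 = 834 + 21398 = 22232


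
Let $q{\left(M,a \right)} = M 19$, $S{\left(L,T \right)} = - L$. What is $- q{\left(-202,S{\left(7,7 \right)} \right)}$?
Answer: $3838$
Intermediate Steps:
$q{\left(M,a \right)} = 19 M$
$- q{\left(-202,S{\left(7,7 \right)} \right)} = - 19 \left(-202\right) = \left(-1\right) \left(-3838\right) = 3838$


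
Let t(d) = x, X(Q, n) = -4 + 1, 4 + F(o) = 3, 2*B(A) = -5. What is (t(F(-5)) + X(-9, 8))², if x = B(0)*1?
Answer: 121/4 ≈ 30.250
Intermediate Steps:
B(A) = -5/2 (B(A) = (½)*(-5) = -5/2)
F(o) = -1 (F(o) = -4 + 3 = -1)
x = -5/2 (x = -5/2*1 = -5/2 ≈ -2.5000)
X(Q, n) = -3
t(d) = -5/2
(t(F(-5)) + X(-9, 8))² = (-5/2 - 3)² = (-11/2)² = 121/4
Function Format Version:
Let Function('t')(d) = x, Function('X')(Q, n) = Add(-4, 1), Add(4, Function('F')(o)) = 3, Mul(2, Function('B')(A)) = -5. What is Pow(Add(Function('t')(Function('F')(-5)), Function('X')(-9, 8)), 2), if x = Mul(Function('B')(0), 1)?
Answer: Rational(121, 4) ≈ 30.250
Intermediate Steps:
Function('B')(A) = Rational(-5, 2) (Function('B')(A) = Mul(Rational(1, 2), -5) = Rational(-5, 2))
Function('F')(o) = -1 (Function('F')(o) = Add(-4, 3) = -1)
x = Rational(-5, 2) (x = Mul(Rational(-5, 2), 1) = Rational(-5, 2) ≈ -2.5000)
Function('X')(Q, n) = -3
Function('t')(d) = Rational(-5, 2)
Pow(Add(Function('t')(Function('F')(-5)), Function('X')(-9, 8)), 2) = Pow(Add(Rational(-5, 2), -3), 2) = Pow(Rational(-11, 2), 2) = Rational(121, 4)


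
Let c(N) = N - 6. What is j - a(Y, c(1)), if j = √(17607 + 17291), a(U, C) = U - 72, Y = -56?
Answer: 128 + √34898 ≈ 314.81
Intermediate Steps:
c(N) = -6 + N
a(U, C) = -72 + U
j = √34898 ≈ 186.81
j - a(Y, c(1)) = √34898 - (-72 - 56) = √34898 - 1*(-128) = √34898 + 128 = 128 + √34898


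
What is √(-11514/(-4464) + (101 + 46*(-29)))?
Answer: I*√170270538/372 ≈ 35.077*I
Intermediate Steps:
√(-11514/(-4464) + (101 + 46*(-29))) = √(-11514*(-1/4464) + (101 - 1334)) = √(1919/744 - 1233) = √(-915433/744) = I*√170270538/372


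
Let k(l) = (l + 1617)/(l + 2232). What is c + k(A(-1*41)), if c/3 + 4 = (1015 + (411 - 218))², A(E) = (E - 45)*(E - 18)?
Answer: 31984067371/7306 ≈ 4.3778e+6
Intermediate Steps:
A(E) = (-45 + E)*(-18 + E)
k(l) = (1617 + l)/(2232 + l)
c = 4377780 (c = -12 + 3*(1015 + (411 - 218))² = -12 + 3*(1015 + 193)² = -12 + 3*1208² = -12 + 3*1459264 = -12 + 4377792 = 4377780)
c + k(A(-1*41)) = 4377780 + (1617 + (810 + (-1*41)² - (-63)*41))/(2232 + (810 + (-1*41)² - (-63)*41)) = 4377780 + (1617 + (810 + (-41)² - 63*(-41)))/(2232 + (810 + (-41)² - 63*(-41))) = 4377780 + (1617 + (810 + 1681 + 2583))/(2232 + (810 + 1681 + 2583)) = 4377780 + (1617 + 5074)/(2232 + 5074) = 4377780 + 6691/7306 = 31984067371/7306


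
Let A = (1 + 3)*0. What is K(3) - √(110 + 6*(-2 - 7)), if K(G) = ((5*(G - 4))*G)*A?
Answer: -2*√14 ≈ -7.4833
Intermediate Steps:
A = 0 (A = 4*0 = 0)
K(G) = 0 (K(G) = ((5*(G - 4))*G)*0 = ((5*(-4 + G))*G)*0 = ((-20 + 5*G)*G)*0 = (G*(-20 + 5*G))*0 = 0)
K(3) - √(110 + 6*(-2 - 7)) = 0 - √(110 + 6*(-2 - 7)) = 0 - √(110 + 6*(-9)) = 0 - √(110 - 54) = 0 - √56 = 0 - 2*√14 = -2*√14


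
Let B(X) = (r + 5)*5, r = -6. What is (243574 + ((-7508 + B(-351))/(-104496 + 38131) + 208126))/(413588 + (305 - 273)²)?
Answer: 29977078013/27515725380 ≈ 1.0895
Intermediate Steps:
B(X) = -5 (B(X) = (-6 + 5)*5 = -1*5 = -5)
(243574 + ((-7508 + B(-351))/(-104496 + 38131) + 208126))/(413588 + (305 - 273)²) = (243574 + ((-7508 - 5)/(-104496 + 38131) + 208126))/(413588 + (305 - 273)²) = (243574 + (-7513/(-66365) + 208126))/(413588 + 32²) = (243574 + (-7513*(-1/66365) + 208126))/(413588 + 1024) = (243574 + (7513/66365 + 208126))/414612 = (243574 + 13812289503/66365)*(1/414612) = (29977078013/66365)*(1/414612) = 29977078013/27515725380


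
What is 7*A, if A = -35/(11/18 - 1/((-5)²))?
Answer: -110250/257 ≈ -428.99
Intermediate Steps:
A = -15750/257 (A = -35/(11*(1/18) - 1/25) = -35/(11/18 - 1*1/25) = -35/(11/18 - 1/25) = -35/257/450 = -35*450/257 = -15750/257 ≈ -61.284)
7*A = 7*(-15750/257) = -110250/257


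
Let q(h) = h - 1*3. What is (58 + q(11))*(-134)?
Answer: -8844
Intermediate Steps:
q(h) = -3 + h (q(h) = h - 3 = -3 + h)
(58 + q(11))*(-134) = (58 + (-3 + 11))*(-134) = (58 + 8)*(-134) = 66*(-134) = -8844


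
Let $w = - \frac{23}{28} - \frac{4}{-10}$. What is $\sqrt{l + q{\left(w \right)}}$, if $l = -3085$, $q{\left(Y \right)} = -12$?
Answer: $i \sqrt{3097} \approx 55.651 i$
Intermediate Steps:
$w = - \frac{59}{140}$ ($w = \left(-23\right) \frac{1}{28} - - \frac{2}{5} = - \frac{23}{28} + \frac{2}{5} = - \frac{59}{140} \approx -0.42143$)
$\sqrt{l + q{\left(w \right)}} = \sqrt{-3085 - 12} = \sqrt{-3097} = i \sqrt{3097}$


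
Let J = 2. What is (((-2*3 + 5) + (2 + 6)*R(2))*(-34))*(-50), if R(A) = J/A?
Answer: 11900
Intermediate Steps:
R(A) = 2/A
(((-2*3 + 5) + (2 + 6)*R(2))*(-34))*(-50) = (((-2*3 + 5) + (2 + 6)*(2/2))*(-34))*(-50) = (((-6 + 5) + 8*(2*(½)))*(-34))*(-50) = ((-1 + 8*1)*(-34))*(-50) = ((-1 + 8)*(-34))*(-50) = (7*(-34))*(-50) = -238*(-50) = 11900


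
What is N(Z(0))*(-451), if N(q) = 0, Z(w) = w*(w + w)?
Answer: 0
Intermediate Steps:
Z(w) = 2*w**2 (Z(w) = w*(2*w) = 2*w**2)
N(Z(0))*(-451) = 0*(-451) = 0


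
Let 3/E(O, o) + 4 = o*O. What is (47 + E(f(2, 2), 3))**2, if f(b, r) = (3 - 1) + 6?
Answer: 889249/400 ≈ 2223.1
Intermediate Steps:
f(b, r) = 8 (f(b, r) = 2 + 6 = 8)
E(O, o) = 3/(-4 + O*o) (E(O, o) = 3/(-4 + o*O) = 3/(-4 + O*o))
(47 + E(f(2, 2), 3))**2 = (47 + 3/(-4 + 8*3))**2 = (47 + 3/(-4 + 24))**2 = (47 + 3/20)**2 = (943/20)**2 = 889249/400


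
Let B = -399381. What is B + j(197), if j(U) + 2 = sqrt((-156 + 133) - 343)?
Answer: -399383 + I*sqrt(366) ≈ -3.9938e+5 + 19.131*I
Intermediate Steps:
j(U) = -2 + I*sqrt(366) (j(U) = -2 + sqrt((-156 + 133) - 343) = -2 + sqrt(-23 - 343) = -2 + sqrt(-366) = -2 + I*sqrt(366))
B + j(197) = -399381 + (-2 + I*sqrt(366)) = -399383 + I*sqrt(366)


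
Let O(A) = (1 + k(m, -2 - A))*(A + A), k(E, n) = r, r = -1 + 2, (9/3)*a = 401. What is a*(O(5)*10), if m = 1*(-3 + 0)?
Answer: 80200/3 ≈ 26733.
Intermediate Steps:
m = -3 (m = 1*(-3) = -3)
a = 401/3 (a = (1/3)*401 = 401/3 ≈ 133.67)
r = 1
k(E, n) = 1
O(A) = 4*A (O(A) = (1 + 1)*(A + A) = 2*(2*A) = 4*A)
a*(O(5)*10) = 401*((4*5)*10)/3 = 401*(20*10)/3 = (401/3)*200 = 80200/3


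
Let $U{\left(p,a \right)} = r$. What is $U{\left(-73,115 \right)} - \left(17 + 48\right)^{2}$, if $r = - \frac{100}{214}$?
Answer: $- \frac{452125}{107} \approx -4225.5$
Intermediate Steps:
$r = - \frac{50}{107}$ ($r = \left(-100\right) \frac{1}{214} = - \frac{50}{107} \approx -0.46729$)
$U{\left(p,a \right)} = - \frac{50}{107}$
$U{\left(-73,115 \right)} - \left(17 + 48\right)^{2} = - \frac{50}{107} - \left(17 + 48\right)^{2} = - \frac{50}{107} - 65^{2} = - \frac{50}{107} - 4225 = - \frac{452125}{107}$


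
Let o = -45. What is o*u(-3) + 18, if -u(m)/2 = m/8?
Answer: -63/4 ≈ -15.750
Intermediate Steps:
u(m) = -m/4 (u(m) = -2*m/8 = -m/4)
o*u(-3) + 18 = -(-45)*(-3)/4 + 18 = -45*¾ + 18 = -135/4 + 18 = -63/4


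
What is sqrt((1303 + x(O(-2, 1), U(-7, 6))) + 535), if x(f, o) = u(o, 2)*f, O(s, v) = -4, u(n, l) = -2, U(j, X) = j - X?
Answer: sqrt(1846) ≈ 42.965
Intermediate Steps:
x(f, o) = -2*f
sqrt((1303 + x(O(-2, 1), U(-7, 6))) + 535) = sqrt((1303 - 2*(-4)) + 535) = sqrt((1303 + 8) + 535) = sqrt(1311 + 535) = sqrt(1846)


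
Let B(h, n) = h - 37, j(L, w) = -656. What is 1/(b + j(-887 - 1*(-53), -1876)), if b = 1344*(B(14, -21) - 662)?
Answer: -1/921296 ≈ -1.0854e-6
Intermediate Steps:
B(h, n) = -37 + h
b = -920640 (b = 1344*((-37 + 14) - 662) = 1344*(-23 - 662) = 1344*(-685) = -920640)
1/(b + j(-887 - 1*(-53), -1876)) = 1/(-920640 - 656) = 1/(-921296) = -1/921296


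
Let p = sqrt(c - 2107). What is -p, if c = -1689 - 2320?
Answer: -2*I*sqrt(1529) ≈ -78.205*I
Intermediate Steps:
c = -4009
p = 2*I*sqrt(1529) (p = sqrt(-4009 - 2107) = sqrt(-6116) = 2*I*sqrt(1529) ≈ 78.205*I)
-p = -2*I*sqrt(1529)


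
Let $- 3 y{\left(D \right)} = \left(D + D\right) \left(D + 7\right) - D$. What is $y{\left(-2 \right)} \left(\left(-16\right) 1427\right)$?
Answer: $-136992$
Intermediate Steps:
$y{\left(D \right)} = \frac{D}{3} - \frac{2 D \left(7 + D\right)}{3}$ ($y{\left(D \right)} = - \frac{\left(D + D\right) \left(D + 7\right) - D}{3} = - \frac{2 D \left(7 + D\right) - D}{3} = - \frac{- D + 2 D \left(7 + D\right)}{3} = \frac{D}{3} - \frac{2 D \left(7 + D\right)}{3}$)
$y{\left(-2 \right)} \left(\left(-16\right) 1427\right) = \left(- \frac{1}{3}\right) \left(-2\right) \left(13 + 2 \left(-2\right)\right) \left(\left(-16\right) 1427\right) = \left(- \frac{1}{3}\right) \left(-2\right) \left(13 - 4\right) \left(-22832\right) = \left(- \frac{1}{3}\right) \left(-2\right) 9 \left(-22832\right) = 6 \left(-22832\right) = -136992$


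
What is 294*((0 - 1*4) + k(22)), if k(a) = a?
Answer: 5292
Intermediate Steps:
294*((0 - 1*4) + k(22)) = 294*((0 - 1*4) + 22) = 294*((0 - 4) + 22) = 294*(-4 + 22) = 294*18 = 5292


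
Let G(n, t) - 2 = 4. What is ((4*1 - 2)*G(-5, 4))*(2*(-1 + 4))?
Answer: 72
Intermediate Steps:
G(n, t) = 6 (G(n, t) = 2 + 4 = 6)
((4*1 - 2)*G(-5, 4))*(2*(-1 + 4)) = ((4*1 - 2)*6)*(2*(-1 + 4)) = ((4 - 2)*6)*(2*3) = (2*6)*6 = 12*6 = 72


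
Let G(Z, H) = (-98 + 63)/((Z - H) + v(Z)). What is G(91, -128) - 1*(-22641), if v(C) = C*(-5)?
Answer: 5343311/236 ≈ 22641.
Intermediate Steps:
v(C) = -5*C
G(Z, H) = -35/(-H - 4*Z) (G(Z, H) = (-98 + 63)/((Z - H) - 5*Z) = -35/(-H - 4*Z))
G(91, -128) - 1*(-22641) = 35/(-128 + 4*91) - 1*(-22641) = 35/(-128 + 364) + 22641 = 35/236 + 22641 = 5343311/236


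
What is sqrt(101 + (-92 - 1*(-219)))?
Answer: 2*sqrt(57) ≈ 15.100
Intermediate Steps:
sqrt(101 + (-92 - 1*(-219))) = sqrt(101 + (-92 + 219)) = sqrt(101 + 127) = sqrt(228) = 2*sqrt(57)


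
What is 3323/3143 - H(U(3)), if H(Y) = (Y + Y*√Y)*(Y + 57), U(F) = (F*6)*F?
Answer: -18835819/3143 - 17982*√6 ≈ -50040.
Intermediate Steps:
U(F) = 6*F² (U(F) = (6*F)*F = 6*F²)
H(Y) = (57 + Y)*(Y + Y^(3/2)) (H(Y) = (Y + Y^(3/2))*(57 + Y) = (57 + Y)*(Y + Y^(3/2)))
3323/3143 - H(U(3)) = 3323/3143 - ((6*3²)² + (6*3²)^(5/2) + 57*(6*3²) + 57*(6*3²)^(3/2)) = 3323*(1/3143) - ((6*9)² + (6*9)^(5/2) + 57*(6*9) + 57*(6*9)^(3/2)) = 3323/3143 - (54² + 54^(5/2) + 57*54 + 57*54^(3/2)) = 3323/3143 - (2916 + 8748*√6 + 3078 + 57*(162*√6)) = 3323/3143 - (2916 + 8748*√6 + 3078 + 9234*√6) = 3323/3143 - (5994 + 17982*√6) = 3323/3143 + (-5994 - 17982*√6) = -18835819/3143 - 17982*√6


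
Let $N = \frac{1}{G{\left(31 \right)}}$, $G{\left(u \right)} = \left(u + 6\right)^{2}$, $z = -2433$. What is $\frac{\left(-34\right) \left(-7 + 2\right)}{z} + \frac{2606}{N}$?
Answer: $\frac{8680004692}{2433} \approx 3.5676 \cdot 10^{6}$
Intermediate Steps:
$G{\left(u \right)} = \left(6 + u\right)^{2}$
$N = \frac{1}{1369}$ ($N = \frac{1}{\left(6 + 31\right)^{2}} = \frac{1}{37^{2}} = \frac{1}{1369} \approx 0.00073046$)
$\frac{\left(-34\right) \left(-7 + 2\right)}{z} + \frac{2606}{N} = \frac{\left(-34\right) \left(-7 + 2\right)}{-2433} + 2606 \frac{1}{\frac{1}{1369}} = \left(-34\right) \left(-5\right) \left(- \frac{1}{2433}\right) + 2606 \cdot 1369 = 170 \left(- \frac{1}{2433}\right) + 3567614 = - \frac{170}{2433} + 3567614 = \frac{8680004692}{2433}$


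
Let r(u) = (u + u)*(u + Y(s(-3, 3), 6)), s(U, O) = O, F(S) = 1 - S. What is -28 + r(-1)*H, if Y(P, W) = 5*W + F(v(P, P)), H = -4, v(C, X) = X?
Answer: 188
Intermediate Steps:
Y(P, W) = 1 - P + 5*W (Y(P, W) = 5*W + (1 - P) = 1 - P + 5*W)
r(u) = 2*u*(28 + u) (r(u) = (u + u)*(u + (1 - 1*3 + 5*6)) = (2*u)*(u + (1 - 3 + 30)) = (2*u)*(u + 28) = (2*u)*(28 + u) = 2*u*(28 + u))
-28 + r(-1)*H = -28 + (2*(-1)*(28 - 1))*(-4) = -28 + (2*(-1)*27)*(-4) = -28 - 54*(-4) = -28 + 216 = 188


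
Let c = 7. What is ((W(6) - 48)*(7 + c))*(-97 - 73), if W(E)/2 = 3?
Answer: 99960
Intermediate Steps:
W(E) = 6 (W(E) = 2*3 = 6)
((W(6) - 48)*(7 + c))*(-97 - 73) = ((6 - 48)*(7 + 7))*(-97 - 73) = -42*14*(-170) = -588*(-170) = 99960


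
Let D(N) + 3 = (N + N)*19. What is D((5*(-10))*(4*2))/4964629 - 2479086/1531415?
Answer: -12331024351339/7602907320035 ≈ -1.6219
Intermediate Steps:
D(N) = -3 + 38*N (D(N) = -3 + (N + N)*19 = -3 + (2*N)*19 = -3 + 38*N)
D((5*(-10))*(4*2))/4964629 - 2479086/1531415 = (-3 + 38*((5*(-10))*(4*2)))/4964629 - 2479086/1531415 = (-3 + 38*(-50*8))*(1/4964629) - 2479086*1/1531415 = (-3 + 38*(-400))*(1/4964629) - 2479086/1531415 = (-3 - 15200)*(1/4964629) - 2479086/1531415 = -15203*1/4964629 - 2479086/1531415 = -15203/4964629 - 2479086/1531415 = -12331024351339/7602907320035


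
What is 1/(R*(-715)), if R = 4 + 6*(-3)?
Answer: 1/10010 ≈ 9.9900e-5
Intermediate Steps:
R = -14 (R = 4 - 18 = -14)
1/(R*(-715)) = 1/(-14*(-715)) = 1/10010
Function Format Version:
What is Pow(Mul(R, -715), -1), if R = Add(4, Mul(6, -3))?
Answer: Rational(1, 10010) ≈ 9.9900e-5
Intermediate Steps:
R = -14 (R = Add(4, -18) = -14)
Pow(Mul(R, -715), -1) = Pow(Mul(-14, -715), -1) = Pow(10010, -1) = Rational(1, 10010)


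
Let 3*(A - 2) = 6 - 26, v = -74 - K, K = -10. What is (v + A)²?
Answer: 42436/9 ≈ 4715.1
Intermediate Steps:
v = -64 (v = -74 - 1*(-10) = -74 + 10 = -64)
A = -14/3 (A = 2 + (6 - 26)/3 = 2 + (⅓)*(-20) = 2 - 20/3 = -14/3 ≈ -4.6667)
(v + A)² = (-64 - 14/3)² = (-206/3)² = 42436/9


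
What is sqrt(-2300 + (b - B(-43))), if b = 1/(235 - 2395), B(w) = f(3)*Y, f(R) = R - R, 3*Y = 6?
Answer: I*sqrt(74520015)/180 ≈ 47.958*I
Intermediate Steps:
Y = 2 (Y = (1/3)*6 = 2)
f(R) = 0
B(w) = 0 (B(w) = 0*2 = 0)
b = -1/2160 (b = 1/(-2160) = -1/2160 ≈ -0.00046296)
sqrt(-2300 + (b - B(-43))) = sqrt(-2300 + (-1/2160 - 1*0)) = sqrt(-2300 + (-1/2160 + 0)) = sqrt(-2300 - 1/2160) = sqrt(-4968001/2160) = I*sqrt(74520015)/180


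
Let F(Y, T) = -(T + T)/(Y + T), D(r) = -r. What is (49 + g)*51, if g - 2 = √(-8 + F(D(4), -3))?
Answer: 2601 + 51*I*√434/7 ≈ 2601.0 + 151.78*I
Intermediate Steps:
F(Y, T) = -2*T/(T + Y)
g = 2 + I*√434/7 (g = 2 + √(-8 - 2*(-3)/(-3 - 1*4)) = 2 + √(-8 - 2*(-3)/(-3 - 4)) = 2 + √(-8 - 2*(-3)/(-7)) = 2 + √(-8 - 2*(-3)*(-⅐)) = 2 + √(-8 - 6/7) = 2 + √(-62/7) = 2 + I*√434/7 ≈ 2.0 + 2.9761*I)
(49 + g)*51 = (49 + (2 + I*√434/7))*51 = (51 + I*√434/7)*51 = 2601 + 51*I*√434/7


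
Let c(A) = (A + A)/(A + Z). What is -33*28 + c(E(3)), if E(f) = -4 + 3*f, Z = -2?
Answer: -2762/3 ≈ -920.67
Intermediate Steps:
c(A) = 2*A/(-2 + A) (c(A) = (A + A)/(A - 2) = (2*A)/(-2 + A) = 2*A/(-2 + A))
-33*28 + c(E(3)) = -33*28 + 2*(-4 + 3*3)/(-2 + (-4 + 3*3)) = -924 + 2*(-4 + 9)/(-2 + (-4 + 9)) = -924 + 2*5/(-2 + 5) = -924 + 2*5/3 = -924 + 2*5*(1/3) = -924 + 10/3 = -2762/3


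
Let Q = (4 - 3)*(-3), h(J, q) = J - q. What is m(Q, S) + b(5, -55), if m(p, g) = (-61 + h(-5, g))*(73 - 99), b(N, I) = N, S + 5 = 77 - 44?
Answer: 2449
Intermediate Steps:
S = 28 (S = -5 + (77 - 44) = -5 + 33 = 28)
Q = -3 (Q = 1*(-3) = -3)
m(p, g) = 1716 + 26*g (m(p, g) = (-61 + (-5 - g))*(73 - 99) = (-66 - g)*(-26) = 1716 + 26*g)
m(Q, S) + b(5, -55) = (1716 + 26*28) + 5 = (1716 + 728) + 5 = 2444 + 5 = 2449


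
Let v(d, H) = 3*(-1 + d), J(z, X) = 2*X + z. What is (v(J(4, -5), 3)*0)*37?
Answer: 0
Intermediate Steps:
J(z, X) = z + 2*X
v(d, H) = -3 + 3*d
(v(J(4, -5), 3)*0)*37 = ((-3 + 3*(4 + 2*(-5)))*0)*37 = ((-3 + 3*(4 - 10))*0)*37 = ((-3 + 3*(-6))*0)*37 = ((-3 - 18)*0)*37 = -21*0*37 = 0*37 = 0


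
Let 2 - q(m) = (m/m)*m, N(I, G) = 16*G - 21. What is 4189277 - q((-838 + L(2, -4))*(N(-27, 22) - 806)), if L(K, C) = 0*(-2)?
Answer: 4587325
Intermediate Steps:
N(I, G) = -21 + 16*G
L(K, C) = 0
q(m) = 2 - m (q(m) = 2 - m/m*m = 2 - m)
4189277 - q((-838 + L(2, -4))*(N(-27, 22) - 806)) = 4189277 - (2 - (-838 + 0)*((-21 + 16*22) - 806)) = 4189277 - (2 - (-838)*((-21 + 352) - 806)) = 4189277 - (2 - (-838)*(331 - 806)) = 4189277 - (2 - (-838)*(-475)) = 4189277 - (2 - 1*398050) = 4189277 - (2 - 398050) = 4189277 - 1*(-398048) = 4189277 + 398048 = 4587325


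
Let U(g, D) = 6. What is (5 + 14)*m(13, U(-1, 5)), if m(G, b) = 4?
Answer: 76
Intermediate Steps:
(5 + 14)*m(13, U(-1, 5)) = (5 + 14)*4 = 19*4 = 76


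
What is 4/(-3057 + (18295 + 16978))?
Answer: 1/8054 ≈ 0.00012416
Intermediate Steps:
4/(-3057 + (18295 + 16978)) = 4/(-3057 + 35273) = 4/32216 = 4*(1/32216) = 1/8054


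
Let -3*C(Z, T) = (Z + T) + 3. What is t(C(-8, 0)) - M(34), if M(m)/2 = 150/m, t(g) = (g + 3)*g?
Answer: -160/153 ≈ -1.0458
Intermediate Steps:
C(Z, T) = -1 - T/3 - Z/3 (C(Z, T) = -((Z + T) + 3)/3 = -((T + Z) + 3)/3 = -(3 + T + Z)/3 = -1 - T/3 - Z/3)
t(g) = g*(3 + g) (t(g) = (3 + g)*g = g*(3 + g))
M(m) = 300/m (M(m) = 2*(150/m) = 300/m)
t(C(-8, 0)) - M(34) = (-1 - 1/3*0 - 1/3*(-8))*(3 + (-1 - 1/3*0 - 1/3*(-8))) - 300/34 = (-1 + 0 + 8/3)*(3 + (-1 + 0 + 8/3)) - 300/34 = 5*(3 + 5/3)/3 - 1*150/17 = (5/3)*(14/3) - 150/17 = 70/9 - 150/17 = -160/153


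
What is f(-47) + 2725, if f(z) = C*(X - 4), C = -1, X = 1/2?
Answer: 5457/2 ≈ 2728.5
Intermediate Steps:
X = 1/2 ≈ 0.50000
f(z) = 7/2 (f(z) = -(1/2 - 4) = -1*(-7/2) = 7/2)
f(-47) + 2725 = 7/2 + 2725 = 5457/2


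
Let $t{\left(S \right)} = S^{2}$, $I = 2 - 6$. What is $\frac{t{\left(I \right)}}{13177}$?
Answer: $\frac{16}{13177} \approx 0.0012142$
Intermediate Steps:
$I = -4$
$\frac{t{\left(I \right)}}{13177} = \frac{\left(-4\right)^{2}}{13177} = 16 \cdot \frac{1}{13177} = \frac{16}{13177}$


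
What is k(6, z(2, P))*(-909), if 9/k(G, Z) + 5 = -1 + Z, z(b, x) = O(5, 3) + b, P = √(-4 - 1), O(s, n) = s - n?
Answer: 8181/2 ≈ 4090.5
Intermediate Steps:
P = I*√5 (P = √(-5) = I*√5 ≈ 2.2361*I)
z(b, x) = 2 + b (z(b, x) = (5 - 1*3) + b = (5 - 3) + b = 2 + b)
k(G, Z) = 9/(-6 + Z) (k(G, Z) = 9/(-5 + (-1 + Z)) = 9/(-6 + Z))
k(6, z(2, P))*(-909) = (9/(-6 + (2 + 2)))*(-909) = (9/(-6 + 4))*(-909) = (9/(-2))*(-909) = (9*(-½))*(-909) = -9/2*(-909) = 8181/2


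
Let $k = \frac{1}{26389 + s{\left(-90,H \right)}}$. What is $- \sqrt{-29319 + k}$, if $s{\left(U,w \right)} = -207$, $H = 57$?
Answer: $- \frac{i \sqrt{20098090152374}}{26182} \approx - 171.23 i$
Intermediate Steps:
$k = \frac{1}{26182}$ ($k = \frac{1}{26389 - 207} = \frac{1}{26182} \approx 3.8194 \cdot 10^{-5}$)
$- \sqrt{-29319 + k} = - \sqrt{-29319 + \frac{1}{26182}} = - \sqrt{- \frac{767630057}{26182}} = - \frac{i \sqrt{20098090152374}}{26182}$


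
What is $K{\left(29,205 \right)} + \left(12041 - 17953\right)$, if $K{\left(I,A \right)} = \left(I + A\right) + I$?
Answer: $-5649$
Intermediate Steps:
$K{\left(I,A \right)} = A + 2 I$ ($K{\left(I,A \right)} = \left(A + I\right) + I = A + 2 I$)
$K{\left(29,205 \right)} + \left(12041 - 17953\right) = \left(205 + 2 \cdot 29\right) + \left(12041 - 17953\right) = \left(205 + 58\right) + \left(12041 - 17953\right) = 263 - 5912 = -5649$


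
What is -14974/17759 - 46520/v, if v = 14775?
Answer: -209477906/52477845 ≈ -3.9917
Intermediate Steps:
-14974/17759 - 46520/v = -14974/17759 - 46520/14775 = -14974*1/17759 - 46520*1/14775 = -14974/17759 - 9304/2955 = -209477906/52477845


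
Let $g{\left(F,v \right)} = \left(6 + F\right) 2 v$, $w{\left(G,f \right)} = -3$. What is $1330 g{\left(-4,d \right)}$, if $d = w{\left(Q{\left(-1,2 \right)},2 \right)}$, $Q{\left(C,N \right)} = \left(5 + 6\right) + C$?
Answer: $-15960$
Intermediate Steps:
$Q{\left(C,N \right)} = 11 + C$
$d = -3$
$g{\left(F,v \right)} = 2 v \left(6 + F\right)$
$1330 g{\left(-4,d \right)} = 1330 \cdot 2 \left(-3\right) \left(6 - 4\right) = 1330 \cdot 2 \left(-3\right) 2 = 1330 \left(-12\right) = -15960$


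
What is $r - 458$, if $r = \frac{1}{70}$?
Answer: $- \frac{32059}{70} \approx -457.99$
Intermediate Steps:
$r = \frac{1}{70} \approx 0.014286$
$r - 458 = \frac{1}{70} - 458 = - \frac{32059}{70}$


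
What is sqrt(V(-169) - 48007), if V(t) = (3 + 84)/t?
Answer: I*sqrt(8113270)/13 ≈ 219.11*I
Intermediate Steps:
V(t) = 87/t
sqrt(V(-169) - 48007) = sqrt(87/(-169) - 48007) = sqrt(87*(-1/169) - 48007) = sqrt(-87/169 - 48007) = sqrt(-8113270/169) = I*sqrt(8113270)/13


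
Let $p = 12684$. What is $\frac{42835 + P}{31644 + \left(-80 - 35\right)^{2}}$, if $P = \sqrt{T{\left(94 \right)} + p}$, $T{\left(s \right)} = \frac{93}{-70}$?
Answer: $\frac{42835}{44869} + \frac{3 \sqrt{6905010}}{3140830} \approx 0.95718$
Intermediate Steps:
$T{\left(s \right)} = - \frac{93}{70}$ ($T{\left(s \right)} = 93 \left(- \frac{1}{70}\right) = - \frac{93}{70}$)
$P = \frac{3 \sqrt{6905010}}{70}$ ($P = \sqrt{- \frac{93}{70} + 12684} = \sqrt{\frac{887787}{70}} = \frac{3 \sqrt{6905010}}{70} \approx 112.62$)
$\frac{42835 + P}{31644 + \left(-80 - 35\right)^{2}} = \frac{42835 + \frac{3 \sqrt{6905010}}{70}}{31644 + \left(-80 - 35\right)^{2}} = \frac{42835 + \frac{3 \sqrt{6905010}}{70}}{31644 + \left(-115\right)^{2}} = \frac{42835 + \frac{3 \sqrt{6905010}}{70}}{31644 + 13225} = \frac{42835 + \frac{3 \sqrt{6905010}}{70}}{44869} = \left(42835 + \frac{3 \sqrt{6905010}}{70}\right) \frac{1}{44869} = \frac{42835}{44869} + \frac{3 \sqrt{6905010}}{3140830}$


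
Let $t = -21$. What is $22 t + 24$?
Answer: $-438$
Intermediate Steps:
$22 t + 24 = 22 \left(-21\right) + 24 = -462 + 24 = -438$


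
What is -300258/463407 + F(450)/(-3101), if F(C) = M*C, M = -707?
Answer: 996611136/9775681 ≈ 101.95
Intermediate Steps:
F(C) = -707*C
-300258/463407 + F(450)/(-3101) = -300258/463407 - 707*450/(-3101) = -300258*1/463407 - 318150*(-1/3101) = -14298/22067 + 45450/443 = 996611136/9775681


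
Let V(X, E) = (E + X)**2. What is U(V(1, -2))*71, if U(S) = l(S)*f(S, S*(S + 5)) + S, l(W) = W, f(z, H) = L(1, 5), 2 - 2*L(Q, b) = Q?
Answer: 213/2 ≈ 106.50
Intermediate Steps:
L(Q, b) = 1 - Q/2
f(z, H) = 1/2 (f(z, H) = 1 - 1/2*1 = 1 - 1/2 = 1/2)
U(S) = 3*S/2 (U(S) = S*(1/2) + S = S/2 + S = 3*S/2)
U(V(1, -2))*71 = (3*(-2 + 1)**2/2)*71 = ((3/2)*(-1)**2)*71 = ((3/2)*1)*71 = (3/2)*71 = 213/2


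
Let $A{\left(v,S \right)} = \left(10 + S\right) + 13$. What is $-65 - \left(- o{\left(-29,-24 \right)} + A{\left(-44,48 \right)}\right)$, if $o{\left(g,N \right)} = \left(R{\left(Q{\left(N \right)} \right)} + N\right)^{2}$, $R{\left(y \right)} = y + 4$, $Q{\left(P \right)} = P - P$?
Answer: $264$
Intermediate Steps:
$Q{\left(P \right)} = 0$
$R{\left(y \right)} = 4 + y$
$o{\left(g,N \right)} = \left(4 + N\right)^{2}$ ($o{\left(g,N \right)} = \left(\left(4 + 0\right) + N\right)^{2} = \left(4 + N\right)^{2}$)
$A{\left(v,S \right)} = 23 + S$
$-65 - \left(- o{\left(-29,-24 \right)} + A{\left(-44,48 \right)}\right) = -65 + \left(\left(4 - 24\right)^{2} - \left(23 + 48\right)\right) = -65 + \left(\left(-20\right)^{2} - 71\right) = -65 + \left(400 - 71\right) = -65 + 329 = 264$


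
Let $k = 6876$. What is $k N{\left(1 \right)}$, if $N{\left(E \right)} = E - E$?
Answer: $0$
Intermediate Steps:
$N{\left(E \right)} = 0$
$k N{\left(1 \right)} = 6876 \cdot 0 = 0$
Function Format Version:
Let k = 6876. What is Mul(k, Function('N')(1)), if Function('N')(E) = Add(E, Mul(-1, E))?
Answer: 0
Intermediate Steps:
Function('N')(E) = 0
Mul(k, Function('N')(1)) = Mul(6876, 0) = 0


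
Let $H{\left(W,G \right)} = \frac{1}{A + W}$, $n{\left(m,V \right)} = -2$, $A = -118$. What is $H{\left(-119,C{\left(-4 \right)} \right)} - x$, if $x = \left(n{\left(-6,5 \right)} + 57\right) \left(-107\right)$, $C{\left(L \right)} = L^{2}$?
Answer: $\frac{1394744}{237} \approx 5885.0$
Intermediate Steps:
$H{\left(W,G \right)} = \frac{1}{-118 + W}$
$x = -5885$ ($x = \left(-2 + 57\right) \left(-107\right) = 55 \left(-107\right) = -5885$)
$H{\left(-119,C{\left(-4 \right)} \right)} - x = \frac{1}{-118 - 119} - -5885 = \frac{1}{-237} + 5885 = - \frac{1}{237} + 5885 = \frac{1394744}{237}$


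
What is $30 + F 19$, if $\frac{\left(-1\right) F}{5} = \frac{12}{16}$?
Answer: $- \frac{165}{4} \approx -41.25$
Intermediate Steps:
$F = - \frac{15}{4}$ ($F = - 5 \cdot \frac{12}{16} = - 5 \cdot 12 \cdot \frac{1}{16} = \left(-5\right) \frac{3}{4} = - \frac{15}{4} \approx -3.75$)
$30 + F 19 = 30 - \frac{285}{4} = - \frac{165}{4}$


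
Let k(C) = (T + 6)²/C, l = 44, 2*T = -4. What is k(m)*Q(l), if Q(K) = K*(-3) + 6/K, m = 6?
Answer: -3868/11 ≈ -351.64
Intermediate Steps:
T = -2 (T = (½)*(-4) = -2)
Q(K) = -3*K + 6/K
k(C) = 16/C (k(C) = (-2 + 6)²/C = 4²/C = 16/C)
k(m)*Q(l) = (16/6)*(-3*44 + 6/44) = (16*(⅙))*(-132 + 6*(1/44)) = 8*(-132 + 3/22)/3 = (8/3)*(-2901/22) = -3868/11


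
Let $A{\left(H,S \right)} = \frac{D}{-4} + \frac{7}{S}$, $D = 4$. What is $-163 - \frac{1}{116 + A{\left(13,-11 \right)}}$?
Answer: $- \frac{205065}{1258} \approx -163.01$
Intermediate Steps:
$A{\left(H,S \right)} = -1 + \frac{7}{S}$ ($A{\left(H,S \right)} = \frac{4}{-4} + \frac{7}{S} = 4 \left(- \frac{1}{4}\right) + \frac{7}{S} = -1 + \frac{7}{S}$)
$-163 - \frac{1}{116 + A{\left(13,-11 \right)}} = -163 - \frac{1}{116 + \frac{7 - -11}{-11}} = -163 - \frac{1}{116 - \frac{7 + 11}{11}} = -163 - \frac{1}{116 - \frac{18}{11}} = -163 - \frac{1}{\frac{1258}{11}} = -163 - \frac{11}{1258} = - \frac{205065}{1258}$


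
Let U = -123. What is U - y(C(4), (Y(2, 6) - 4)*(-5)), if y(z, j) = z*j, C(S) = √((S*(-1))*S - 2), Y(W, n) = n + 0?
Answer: -123 + 30*I*√2 ≈ -123.0 + 42.426*I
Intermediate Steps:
Y(W, n) = n
C(S) = √(-2 - S²) (C(S) = √((-S)*S - 2) = √(-S² - 2) = √(-2 - S²))
y(z, j) = j*z
U - y(C(4), (Y(2, 6) - 4)*(-5)) = -123 - (6 - 4)*(-5)*√(-2 - 1*4²) = -123 - 2*(-5)*√(-2 - 1*16) = -123 - (-10)*√(-2 - 16) = -123 - (-10)*√(-18) = -123 - (-10)*3*I*√2 = -123 - (-30)*I*√2 = -123 + 30*I*√2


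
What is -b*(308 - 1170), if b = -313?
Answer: -269806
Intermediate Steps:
-b*(308 - 1170) = -(-313)*(308 - 1170) = -(-313)*(-862) = -1*269806 = -269806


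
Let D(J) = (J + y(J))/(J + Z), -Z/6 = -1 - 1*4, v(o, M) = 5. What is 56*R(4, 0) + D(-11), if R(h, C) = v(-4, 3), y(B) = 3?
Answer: 5312/19 ≈ 279.58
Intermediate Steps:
Z = 30 (Z = -6*(-1 - 1*4) = -6*(-1 - 4) = -6*(-5) = 30)
R(h, C) = 5
D(J) = (3 + J)/(30 + J) (D(J) = (J + 3)/(J + 30) = (3 + J)/(30 + J))
56*R(4, 0) + D(-11) = 56*5 + (3 - 11)/(30 - 11) = 280 - 8/19 = 5312/19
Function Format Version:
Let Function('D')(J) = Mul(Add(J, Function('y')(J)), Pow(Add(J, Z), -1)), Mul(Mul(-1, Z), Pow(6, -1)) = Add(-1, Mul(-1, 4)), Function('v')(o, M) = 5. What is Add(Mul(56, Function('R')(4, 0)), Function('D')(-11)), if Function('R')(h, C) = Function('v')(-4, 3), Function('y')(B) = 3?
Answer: Rational(5312, 19) ≈ 279.58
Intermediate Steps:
Z = 30 (Z = Mul(-6, Add(-1, Mul(-1, 4))) = Mul(-6, Add(-1, -4)) = Mul(-6, -5) = 30)
Function('R')(h, C) = 5
Function('D')(J) = Mul(Pow(Add(30, J), -1), Add(3, J)) (Function('D')(J) = Mul(Add(J, 3), Pow(Add(J, 30), -1)) = Mul(Add(3, J), Pow(Add(30, J), -1)) = Mul(Pow(Add(30, J), -1), Add(3, J)))
Add(Mul(56, Function('R')(4, 0)), Function('D')(-11)) = Add(Mul(56, 5), Mul(Pow(Add(30, -11), -1), Add(3, -11))) = Add(280, Mul(Pow(19, -1), -8)) = Add(280, Mul(Rational(1, 19), -8)) = Add(280, Rational(-8, 19)) = Rational(5312, 19)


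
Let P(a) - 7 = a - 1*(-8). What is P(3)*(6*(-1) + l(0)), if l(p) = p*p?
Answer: -108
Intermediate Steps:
l(p) = p**2
P(a) = 15 + a (P(a) = 7 + (a - 1*(-8)) = 7 + (a + 8) = 7 + (8 + a) = 15 + a)
P(3)*(6*(-1) + l(0)) = (15 + 3)*(6*(-1) + 0**2) = 18*(-6 + 0) = 18*(-6) = -108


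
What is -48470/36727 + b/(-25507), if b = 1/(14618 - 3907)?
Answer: -13242269506917/10034017553779 ≈ -1.3197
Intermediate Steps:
b = 1/10711 ≈ 9.3362e-5
-48470/36727 + b/(-25507) = -48470/36727 + (1/10711)/(-25507) = -48470*1/36727 + (1/10711)*(-1/25507) = -48470/36727 - 1/273205477 = -13242269506917/10034017553779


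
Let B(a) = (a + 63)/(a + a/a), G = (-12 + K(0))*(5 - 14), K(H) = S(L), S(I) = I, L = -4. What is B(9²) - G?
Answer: -5832/41 ≈ -142.24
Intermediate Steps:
K(H) = -4
G = 144 (G = (-12 - 4)*(5 - 14) = -16*(-9) = 144)
B(a) = (63 + a)/(1 + a) (B(a) = (63 + a)/(a + 1) = (63 + a)/(1 + a))
B(9²) - G = (63 + 9²)/(1 + 9²) - 1*144 = (63 + 81)/(1 + 81) - 144 = 144/82 - 144 = (1/82)*144 - 144 = 72/41 - 144 = -5832/41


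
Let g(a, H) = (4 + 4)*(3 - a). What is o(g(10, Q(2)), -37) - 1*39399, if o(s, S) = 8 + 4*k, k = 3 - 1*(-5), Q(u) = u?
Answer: -39359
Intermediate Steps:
k = 8 (k = 3 + 5 = 8)
g(a, H) = 24 - 8*a (g(a, H) = 8*(3 - a) = 24 - 8*a)
o(s, S) = 40 (o(s, S) = 8 + 4*8 = 8 + 32 = 40)
o(g(10, Q(2)), -37) - 1*39399 = 40 - 1*39399 = 40 - 39399 = -39359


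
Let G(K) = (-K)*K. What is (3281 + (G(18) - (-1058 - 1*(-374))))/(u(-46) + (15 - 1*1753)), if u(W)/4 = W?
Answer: -3641/1922 ≈ -1.8944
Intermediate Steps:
u(W) = 4*W
G(K) = -K²
(3281 + (G(18) - (-1058 - 1*(-374))))/(u(-46) + (15 - 1*1753)) = (3281 + (-1*18² - (-1058 - 1*(-374))))/(4*(-46) + (15 - 1*1753)) = (3281 + (-1*324 - (-1058 + 374)))/(-184 + (15 - 1753)) = (3281 + (-324 - 1*(-684)))/(-184 - 1738) = (3281 + (-324 + 684))/(-1922) = (3281 + 360)*(-1/1922) = 3641*(-1/1922) = -3641/1922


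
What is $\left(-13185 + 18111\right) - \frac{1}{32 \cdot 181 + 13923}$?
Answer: $\frac{97116089}{19715} \approx 4926.0$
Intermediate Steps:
$\left(-13185 + 18111\right) - \frac{1}{32 \cdot 181 + 13923} = 4926 - \frac{1}{5792 + 13923} = 4926 - \frac{1}{19715} = \frac{97116089}{19715}$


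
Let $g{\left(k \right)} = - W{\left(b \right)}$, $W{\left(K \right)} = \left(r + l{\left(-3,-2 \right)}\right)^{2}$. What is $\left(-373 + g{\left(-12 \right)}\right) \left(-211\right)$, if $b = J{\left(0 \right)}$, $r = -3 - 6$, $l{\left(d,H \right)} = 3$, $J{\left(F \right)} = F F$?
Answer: $86299$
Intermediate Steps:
$J{\left(F \right)} = F^{2}$
$r = -9$ ($r = -3 - 6 = -9$)
$b = 0$ ($b = 0^{2} = 0$)
$W{\left(K \right)} = 36$ ($W{\left(K \right)} = \left(-9 + 3\right)^{2} = \left(-6\right)^{2} = 36$)
$g{\left(k \right)} = -36$ ($g{\left(k \right)} = \left(-1\right) 36 = -36$)
$\left(-373 + g{\left(-12 \right)}\right) \left(-211\right) = \left(-373 - 36\right) \left(-211\right) = \left(-409\right) \left(-211\right) = 86299$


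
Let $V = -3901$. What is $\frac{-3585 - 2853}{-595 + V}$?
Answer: $\frac{3219}{2248} \approx 1.4319$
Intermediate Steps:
$\frac{-3585 - 2853}{-595 + V} = \frac{-3585 - 2853}{-595 - 3901} = - \frac{6438}{-4496} = \left(-6438\right) \left(- \frac{1}{4496}\right) = \frac{3219}{2248}$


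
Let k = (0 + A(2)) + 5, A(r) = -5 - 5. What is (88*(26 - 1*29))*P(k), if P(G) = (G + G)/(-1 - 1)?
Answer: -1320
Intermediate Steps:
A(r) = -10
k = -5 (k = (0 - 10) + 5 = -10 + 5 = -5)
P(G) = -G (P(G) = (2*G)/(-2) = (2*G)*(-½) = -G)
(88*(26 - 1*29))*P(k) = (88*(26 - 1*29))*(-1*(-5)) = (88*(26 - 29))*5 = (88*(-3))*5 = -264*5 = -1320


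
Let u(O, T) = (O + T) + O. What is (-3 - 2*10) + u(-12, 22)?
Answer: -25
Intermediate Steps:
u(O, T) = T + 2*O
(-3 - 2*10) + u(-12, 22) = (-3 - 2*10) + (22 + 2*(-12)) = (-3 - 20) + (22 - 24) = -23 - 2 = -25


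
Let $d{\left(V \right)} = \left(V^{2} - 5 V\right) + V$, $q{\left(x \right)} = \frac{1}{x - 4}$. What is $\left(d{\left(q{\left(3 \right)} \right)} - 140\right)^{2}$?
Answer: $18225$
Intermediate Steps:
$q{\left(x \right)} = \frac{1}{-4 + x}$
$d{\left(V \right)} = V^{2} - 4 V$
$\left(d{\left(q{\left(3 \right)} \right)} - 140\right)^{2} = \left(\frac{-4 + \frac{1}{-4 + 3}}{-4 + 3} - 140\right)^{2} = \left(\frac{-4 + \frac{1}{-1}}{-1} - 140\right)^{2} = \left(- (-4 - 1) - 140\right)^{2} = \left(\left(-1\right) \left(-5\right) - 140\right)^{2} = \left(5 - 140\right)^{2} = \left(-135\right)^{2} = 18225$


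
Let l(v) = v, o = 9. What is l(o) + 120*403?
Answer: 48369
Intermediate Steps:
l(o) + 120*403 = 9 + 120*403 = 9 + 48360 = 48369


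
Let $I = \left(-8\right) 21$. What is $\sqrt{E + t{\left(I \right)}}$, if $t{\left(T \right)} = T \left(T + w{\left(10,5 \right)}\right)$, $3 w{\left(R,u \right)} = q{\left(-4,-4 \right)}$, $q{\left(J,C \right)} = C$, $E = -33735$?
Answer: $i \sqrt{5287} \approx 72.712 i$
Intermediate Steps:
$I = -168$
$w{\left(R,u \right)} = - \frac{4}{3}$ ($w{\left(R,u \right)} = \frac{1}{3} \left(-4\right) = - \frac{4}{3}$)
$t{\left(T \right)} = T \left(- \frac{4}{3} + T\right)$ ($t{\left(T \right)} = T \left(T - \frac{4}{3}\right) = T \left(- \frac{4}{3} + T\right)$)
$\sqrt{E + t{\left(I \right)}} = \sqrt{-33735 + \frac{1}{3} \left(-168\right) \left(-4 + 3 \left(-168\right)\right)} = \sqrt{-33735 + \frac{1}{3} \left(-168\right) \left(-4 - 504\right)} = \sqrt{-33735 + \frac{1}{3} \left(-168\right) \left(-508\right)} = \sqrt{-33735 + 28448} = \sqrt{-5287} = i \sqrt{5287}$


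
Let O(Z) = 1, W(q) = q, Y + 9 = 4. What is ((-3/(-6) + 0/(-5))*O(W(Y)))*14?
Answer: 7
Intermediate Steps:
Y = -5 (Y = -9 + 4 = -5)
((-3/(-6) + 0/(-5))*O(W(Y)))*14 = ((-3/(-6) + 0/(-5))*1)*14 = ((-3*(-⅙) + 0*(-⅕))*1)*14 = ((½ + 0)*1)*14 = ((½)*1)*14 = (½)*14 = 7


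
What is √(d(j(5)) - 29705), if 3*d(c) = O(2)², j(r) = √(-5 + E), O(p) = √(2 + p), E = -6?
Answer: I*√267333/3 ≈ 172.35*I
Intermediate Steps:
j(r) = I*√11 (j(r) = √(-5 - 6) = √(-11) = I*√11)
d(c) = 4/3 (d(c) = (√(2 + 2))²/3 = (√4)²/3 = (⅓)*2² = (⅓)*4 = 4/3)
√(d(j(5)) - 29705) = √(4/3 - 29705) = √(-89111/3) = I*√267333/3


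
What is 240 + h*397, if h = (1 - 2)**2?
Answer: 637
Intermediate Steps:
h = 1 (h = (-1)**2 = 1)
240 + h*397 = 240 + 1*397 = 240 + 397 = 637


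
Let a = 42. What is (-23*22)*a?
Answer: -21252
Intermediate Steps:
(-23*22)*a = -23*22*42 = -506*42 = -21252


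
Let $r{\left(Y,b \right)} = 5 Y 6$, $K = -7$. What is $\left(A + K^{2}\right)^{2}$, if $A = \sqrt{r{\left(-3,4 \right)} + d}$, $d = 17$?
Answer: $\left(49 + i \sqrt{73}\right)^{2} \approx 2328.0 + 837.31 i$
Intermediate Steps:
$r{\left(Y,b \right)} = 30 Y$
$A = i \sqrt{73}$ ($A = \sqrt{30 \left(-3\right) + 17} = \sqrt{-90 + 17} = \sqrt{-73} = i \sqrt{73} \approx 8.544 i$)
$\left(A + K^{2}\right)^{2} = \left(i \sqrt{73} + \left(-7\right)^{2}\right)^{2} = \left(i \sqrt{73} + 49\right)^{2} = \left(49 + i \sqrt{73}\right)^{2}$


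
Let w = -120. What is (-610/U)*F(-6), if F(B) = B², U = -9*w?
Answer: -61/3 ≈ -20.333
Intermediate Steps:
U = 1080 (U = -9*(-120) = 1080)
(-610/U)*F(-6) = -610/1080*(-6)² = -610*1/1080*36 = -61/108*36 = -61/3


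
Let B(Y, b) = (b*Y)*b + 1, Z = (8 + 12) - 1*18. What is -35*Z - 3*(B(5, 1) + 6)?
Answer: -106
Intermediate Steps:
Z = 2 (Z = 20 - 18 = 2)
B(Y, b) = 1 + Y*b**2 (B(Y, b) = (Y*b)*b + 1 = Y*b**2 + 1 = 1 + Y*b**2)
-35*Z - 3*(B(5, 1) + 6) = -35*2 - 3*((1 + 5*1**2) + 6) = -70 - 3*((1 + 5*1) + 6) = -70 - 3*((1 + 5) + 6) = -70 - 3*(6 + 6) = -70 - 3*12 = -70 - 36 = -106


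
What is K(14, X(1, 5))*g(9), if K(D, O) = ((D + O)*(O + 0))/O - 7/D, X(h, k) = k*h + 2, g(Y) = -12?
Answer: -246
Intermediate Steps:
X(h, k) = 2 + h*k (X(h, k) = h*k + 2 = 2 + h*k)
K(D, O) = D + O - 7/D (K(D, O) = ((D + O)*O)/O - 7/D = (O*(D + O))/O - 7/D = (D + O) - 7/D = D + O - 7/D)
K(14, X(1, 5))*g(9) = (14 + (2 + 1*5) - 7/14)*(-12) = (14 + (2 + 5) - 7*1/14)*(-12) = (14 + 7 - ½)*(-12) = (41/2)*(-12) = -246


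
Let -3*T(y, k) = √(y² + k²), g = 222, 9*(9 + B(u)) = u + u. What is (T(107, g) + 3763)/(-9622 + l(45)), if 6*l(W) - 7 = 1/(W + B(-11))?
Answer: -6818556/17432941 + 604*√60733/17432941 ≈ -0.38259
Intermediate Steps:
B(u) = -9 + 2*u/9 (B(u) = -9 + (u + u)/9 = -9 + (2*u)/9 = -9 + 2*u/9)
l(W) = 7/6 + 1/(6*(-103/9 + W)) (l(W) = 7/6 + 1/(6*(W + (-9 + (2/9)*(-11)))) = 7/6 + 1/(6*(W + (-9 - 22/9))) = 7/6 + 1/(6*(W - 103/9)) = 7/6 + 1/(6*(-103/9 + W)))
T(y, k) = -√(k² + y²)/3 (T(y, k) = -√(y² + k²)/3 = -√(k² + y²)/3)
(T(107, g) + 3763)/(-9622 + l(45)) = (-√(222² + 107²)/3 + 3763)/(-9622 + (-712 + 63*45)/(6*(-103 + 9*45))) = (-√(49284 + 11449)/3 + 3763)/(-9622 + (-712 + 2835)/(6*(-103 + 405))) = (-√60733/3 + 3763)/(-9622 + (⅙)*2123/302) = (3763 - √60733/3)/(-9622 + (⅙)*(1/302)*2123) = (3763 - √60733/3)/(-9622 + 2123/1812) = (3763 - √60733/3)/(-17432941/1812) = (3763 - √60733/3)*(-1812/17432941) = -6818556/17432941 + 604*√60733/17432941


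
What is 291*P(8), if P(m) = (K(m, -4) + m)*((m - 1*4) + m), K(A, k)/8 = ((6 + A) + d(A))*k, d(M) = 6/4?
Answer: -1704096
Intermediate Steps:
d(M) = 3/2 (d(M) = 6*(¼) = 3/2)
K(A, k) = 8*k*(15/2 + A) (K(A, k) = 8*(((6 + A) + 3/2)*k) = 8*((15/2 + A)*k) = 8*(k*(15/2 + A)) = 8*k*(15/2 + A))
P(m) = (-240 - 31*m)*(-4 + 2*m) (P(m) = (4*(-4)*(15 + 2*m) + m)*((m - 1*4) + m) = ((-240 - 32*m) + m)*((m - 4) + m) = (-240 - 31*m)*((-4 + m) + m) = (-240 - 31*m)*(-4 + 2*m))
291*P(8) = 291*(960 - 356*8 - 62*8²) = 291*(960 - 2848 - 62*64) = 291*(960 - 2848 - 3968) = 291*(-5856) = -1704096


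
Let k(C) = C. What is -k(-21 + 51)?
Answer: -30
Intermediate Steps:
-k(-21 + 51) = -(-21 + 51) = -1*30 = -30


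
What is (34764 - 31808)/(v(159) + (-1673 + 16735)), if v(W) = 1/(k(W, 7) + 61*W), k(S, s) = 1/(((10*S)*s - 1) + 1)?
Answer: 79774954669/406485242033 ≈ 0.19626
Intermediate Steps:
k(S, s) = 1/(10*S*s) (k(S, s) = 1/((10*S*s - 1) + 1) = 1/((-1 + 10*S*s) + 1) = 1/(10*S*s))
v(W) = 1/(61*W + 1/(70*W)) (v(W) = 1/((⅒)/(W*7) + 61*W) = 1/((⅒)*(⅐)/W + 61*W) = 1/(1/(70*W) + 61*W) = 1/(61*W + 1/(70*W)))
(34764 - 31808)/(v(159) + (-1673 + 16735)) = (34764 - 31808)/(70*159/(1 + 4270*159²) + (-1673 + 16735)) = 2956/(70*159/(1 + 4270*25281) + 15062) = 2956/(70*159/(1 + 107949870) + 15062) = 2956/(70*159/107949871 + 15062) = 2956/(70*159*(1/107949871) + 15062) = 2956/(11130/107949871 + 15062) = 2956/(1625940968132/107949871) = 2956*(107949871/1625940968132) = 79774954669/406485242033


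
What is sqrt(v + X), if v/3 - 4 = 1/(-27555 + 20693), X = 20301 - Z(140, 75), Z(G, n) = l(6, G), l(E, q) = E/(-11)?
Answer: 3*sqrt(12859675483490)/75482 ≈ 142.53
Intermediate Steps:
l(E, q) = -E/11 (l(E, q) = E*(-1/11) = -E/11)
Z(G, n) = -6/11 (Z(G, n) = -1/11*6 = -6/11)
X = 223317/11 (X = 20301 - 1*(-6/11) = 20301 + 6/11 = 223317/11 ≈ 20302.)
v = 82341/6862 (v = 12 + 3/(-27555 + 20693) = 12 + 3/(-6862) = 12 + 3*(-1/6862) = 12 - 3/6862 = 82341/6862 ≈ 12.000)
sqrt(v + X) = sqrt(82341/6862 + 223317/11) = sqrt(1533307005/75482) = 3*sqrt(12859675483490)/75482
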